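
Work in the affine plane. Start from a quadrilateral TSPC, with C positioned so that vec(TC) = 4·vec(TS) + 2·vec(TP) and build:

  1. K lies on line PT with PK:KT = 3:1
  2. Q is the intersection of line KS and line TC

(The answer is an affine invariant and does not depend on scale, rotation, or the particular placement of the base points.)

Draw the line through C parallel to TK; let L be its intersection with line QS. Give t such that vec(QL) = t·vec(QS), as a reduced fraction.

t = 11/2

Choose coordinates T = (0, 0), S = (1, 0), P = (0, 1), C = (4, 2).
1. K lies on line PT with PK:KT = 3:1 ⇒ K = (0, 1/4)
2. Q is the intersection of line KS and line TC ⇒ Q = (1/3, 1/6)
through C parallel to TK: direction (0, 1/4); meets QS at L = (4, -3/4)
L = Q + t·(S−Q) with t = 11/2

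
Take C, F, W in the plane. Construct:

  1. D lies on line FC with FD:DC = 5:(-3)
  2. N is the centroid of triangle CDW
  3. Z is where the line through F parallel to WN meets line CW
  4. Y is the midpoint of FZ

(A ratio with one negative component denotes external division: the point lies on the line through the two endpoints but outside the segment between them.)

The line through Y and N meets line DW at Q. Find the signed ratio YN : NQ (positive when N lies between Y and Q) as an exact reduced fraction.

Choose coordinates C = (0, 0), F = (1, 0), W = (0, 1).
1. D lies on line FC with FD:DC = 5:(-3) ⇒ D = (-3/2, 0)
2. N is the centroid of triangle CDW ⇒ N = (-1/2, 1/3)
3. Z is where the line through F parallel to WN meets line CW ⇒ Z = (0, -4/3)
4. Y is the midpoint of FZ ⇒ Y = (1/2, -2/3)
line YN meets DW at Q = (-7/10, 8/15)
N = Y + t·(Q−Y) with t = 5/6, so YN:NQ = 5/6:1/6

YN:NQ = 5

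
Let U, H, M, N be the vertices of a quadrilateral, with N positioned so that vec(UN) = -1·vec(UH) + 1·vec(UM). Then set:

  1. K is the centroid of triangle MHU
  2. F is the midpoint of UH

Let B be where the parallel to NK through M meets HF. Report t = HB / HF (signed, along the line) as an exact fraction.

Work in coordinates with U = (0, 0), H = (1, 0), M = (0, 1), N = (-1, 1).
1. K is the centroid of triangle MHU ⇒ K = (1/3, 1/3)
2. F is the midpoint of UH ⇒ F = (1/2, 0)
through M parallel to NK: direction (4/3, -2/3); meets HF at B = (2, 0)
B = H + t·(F−H) with t = -2

t = -2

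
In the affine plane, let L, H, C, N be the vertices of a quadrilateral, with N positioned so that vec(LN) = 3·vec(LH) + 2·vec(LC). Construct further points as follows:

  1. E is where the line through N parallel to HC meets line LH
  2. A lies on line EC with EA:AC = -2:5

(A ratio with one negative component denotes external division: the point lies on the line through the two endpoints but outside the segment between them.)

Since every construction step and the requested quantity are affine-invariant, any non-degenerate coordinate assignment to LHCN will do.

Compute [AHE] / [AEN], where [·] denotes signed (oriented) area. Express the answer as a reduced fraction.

[AHE]:[AEN] = 1/2

Choose coordinates L = (0, 0), H = (1, 0), C = (0, 1), N = (3, 2).
1. E is where the line through N parallel to HC meets line LH ⇒ E = (5, 0)
2. A lies on line EC with EA:AC = -2:5 ⇒ A = (25/3, -2/3)
2·[AHE] = -8/3, 2·[AEN] = -16/3
[AHE]:[AEN] = -8/3:-16/3 = 1/2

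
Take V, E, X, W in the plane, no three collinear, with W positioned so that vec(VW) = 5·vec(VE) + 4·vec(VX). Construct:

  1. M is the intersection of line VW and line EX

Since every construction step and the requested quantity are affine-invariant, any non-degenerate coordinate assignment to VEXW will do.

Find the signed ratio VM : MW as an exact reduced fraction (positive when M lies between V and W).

Assign V = (0, 0), E = (1, 0), X = (0, 1), W = (5, 4) — the answer is frame-independent, so this choice is without loss of generality.
1. M is the intersection of line VW and line EX ⇒ M = (5/9, 4/9)
M = V + t·(W−V) with t = 1/9, so VM:MW = t:(1−t) = 1/9:8/9

VM:MW = 1/8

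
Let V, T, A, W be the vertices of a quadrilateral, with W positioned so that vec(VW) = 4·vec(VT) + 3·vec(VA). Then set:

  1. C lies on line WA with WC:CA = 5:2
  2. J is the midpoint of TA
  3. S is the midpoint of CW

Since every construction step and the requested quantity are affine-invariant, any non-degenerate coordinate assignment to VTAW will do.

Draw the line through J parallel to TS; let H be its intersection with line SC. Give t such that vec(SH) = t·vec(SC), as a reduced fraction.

Choose coordinates V = (0, 0), T = (1, 0), A = (0, 1), W = (4, 3).
1. C lies on line WA with WC:CA = 5:2 ⇒ C = (8/7, 11/7)
2. J is the midpoint of TA ⇒ J = (1/2, 1/2)
3. S is the midpoint of CW ⇒ S = (18/7, 16/7)
through J parallel to TS: direction (11/7, 16/7); meets SC at H = (9/7, 23/14)
H = S + t·(C−S) with t = 9/10

t = 9/10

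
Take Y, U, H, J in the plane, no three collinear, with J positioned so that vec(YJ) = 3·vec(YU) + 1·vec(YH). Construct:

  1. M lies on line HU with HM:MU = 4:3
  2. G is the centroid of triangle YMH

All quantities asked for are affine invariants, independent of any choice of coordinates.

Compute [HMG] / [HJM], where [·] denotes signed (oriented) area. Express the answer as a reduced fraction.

Set Y = (0, 0), U = (1, 0), H = (0, 1), J = (3, 1); any affine frame gives the same invariant.
1. M lies on line HU with HM:MU = 4:3 ⇒ M = (4/7, 3/7)
2. G is the centroid of triangle YMH ⇒ G = (4/21, 10/21)
2·[HMG] = -4/21, 2·[HJM] = -12/7
[HMG]:[HJM] = -4/21:-12/7 = 1/9

[HMG]:[HJM] = 1/9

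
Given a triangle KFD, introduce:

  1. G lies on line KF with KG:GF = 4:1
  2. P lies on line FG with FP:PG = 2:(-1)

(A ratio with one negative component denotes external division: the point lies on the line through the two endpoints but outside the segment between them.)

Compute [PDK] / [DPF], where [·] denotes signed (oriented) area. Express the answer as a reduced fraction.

Assign K = (0, 0), F = (1, 0), D = (0, 1) — the answer is frame-independent, so this choice is without loss of generality.
1. G lies on line KF with KG:GF = 4:1 ⇒ G = (4/5, 0)
2. P lies on line FG with FP:PG = 2:(-1) ⇒ P = (3/5, 0)
2·[PDK] = 3/5, 2·[DPF] = 2/5
[PDK]:[DPF] = 3/5:2/5 = 3/2

[PDK]:[DPF] = 3/2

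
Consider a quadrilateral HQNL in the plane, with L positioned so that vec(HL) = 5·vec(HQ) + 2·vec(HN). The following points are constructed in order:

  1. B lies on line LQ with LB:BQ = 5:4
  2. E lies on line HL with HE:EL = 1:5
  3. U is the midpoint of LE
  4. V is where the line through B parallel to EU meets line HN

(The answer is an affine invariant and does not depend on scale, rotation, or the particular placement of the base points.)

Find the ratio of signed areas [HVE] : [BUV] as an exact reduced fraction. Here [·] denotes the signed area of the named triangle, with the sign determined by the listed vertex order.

[HVE]:[BUV] = 3/10

Choose coordinates H = (0, 0), Q = (1, 0), N = (0, 1), L = (5, 2).
1. B lies on line LQ with LB:BQ = 5:4 ⇒ B = (25/9, 8/9)
2. E lies on line HL with HE:EL = 1:5 ⇒ E = (5/6, 1/3)
3. U is the midpoint of LE ⇒ U = (35/12, 7/6)
4. V is where the line through B parallel to EU meets line HN ⇒ V = (0, -2/9)
2·[HVE] = 5/27, 2·[BUV] = 50/81
[HVE]:[BUV] = 5/27:50/81 = 3/10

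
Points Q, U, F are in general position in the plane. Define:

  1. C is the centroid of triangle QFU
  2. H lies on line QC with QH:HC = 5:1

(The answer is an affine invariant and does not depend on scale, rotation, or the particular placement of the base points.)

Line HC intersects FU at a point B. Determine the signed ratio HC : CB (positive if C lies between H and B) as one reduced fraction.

Assign Q = (0, 0), U = (1, 0), F = (0, 1) — the answer is frame-independent, so this choice is without loss of generality.
1. C is the centroid of triangle QFU ⇒ C = (1/3, 1/3)
2. H lies on line QC with QH:HC = 5:1 ⇒ H = (5/18, 5/18)
line HC meets FU at B = (1/2, 1/2)
C = H + t·(B−H) with t = 1/4, so HC:CB = 1/4:3/4

HC:CB = 1/3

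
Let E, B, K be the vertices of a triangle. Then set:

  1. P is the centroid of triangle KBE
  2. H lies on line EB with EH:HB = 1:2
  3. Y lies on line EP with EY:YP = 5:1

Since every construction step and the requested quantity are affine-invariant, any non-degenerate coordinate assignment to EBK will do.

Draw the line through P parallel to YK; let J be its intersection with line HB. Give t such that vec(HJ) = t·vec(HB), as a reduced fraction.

t = 5/26

Set E = (0, 0), B = (1, 0), K = (0, 1); any affine frame gives the same invariant.
1. P is the centroid of triangle KBE ⇒ P = (1/3, 1/3)
2. H lies on line EB with EH:HB = 1:2 ⇒ H = (1/3, 0)
3. Y lies on line EP with EY:YP = 5:1 ⇒ Y = (5/18, 5/18)
through P parallel to YK: direction (-5/18, 13/18); meets HB at J = (6/13, 0)
J = H + t·(B−H) with t = 5/26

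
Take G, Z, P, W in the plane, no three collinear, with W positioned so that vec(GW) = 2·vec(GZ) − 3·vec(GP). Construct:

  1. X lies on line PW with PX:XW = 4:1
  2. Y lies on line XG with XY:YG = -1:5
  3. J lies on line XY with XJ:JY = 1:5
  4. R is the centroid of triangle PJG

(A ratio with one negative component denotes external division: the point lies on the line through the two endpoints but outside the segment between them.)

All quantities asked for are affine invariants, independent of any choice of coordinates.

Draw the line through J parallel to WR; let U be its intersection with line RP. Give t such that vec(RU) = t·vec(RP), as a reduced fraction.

Assign G = (0, 0), Z = (1, 0), P = (0, 1), W = (2, -3) — the answer is frame-independent, so this choice is without loss of generality.
1. X lies on line PW with PX:XW = 4:1 ⇒ X = (8/5, -11/5)
2. Y lies on line XG with XY:YG = -1:5 ⇒ Y = (2, -11/4)
3. J lies on line XY with XJ:JY = 1:5 ⇒ J = (5/3, -55/24)
4. R is the centroid of triangle PJG ⇒ R = (5/9, -31/72)
through J parallel to WR: direction (-13/9, 185/72); meets RP at U = (85/207, -95/1656)
U = R + t·(P−R) with t = 6/23

t = 6/23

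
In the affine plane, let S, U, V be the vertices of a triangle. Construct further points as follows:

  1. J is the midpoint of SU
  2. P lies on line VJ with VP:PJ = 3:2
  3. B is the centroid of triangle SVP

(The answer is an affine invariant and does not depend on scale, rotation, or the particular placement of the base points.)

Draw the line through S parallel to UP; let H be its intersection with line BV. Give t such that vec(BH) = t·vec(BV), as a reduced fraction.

Set S = (0, 0), U = (1, 0), V = (0, 1); any affine frame gives the same invariant.
1. J is the midpoint of SU ⇒ J = (1/2, 0)
2. P lies on line VJ with VP:PJ = 3:2 ⇒ P = (3/10, 2/5)
3. B is the centroid of triangle SVP ⇒ B = (1/10, 7/15)
through S parallel to UP: direction (-7/10, 2/5); meets BV at H = (21/100, -3/25)
H = B + t·(V−B) with t = -11/10

t = -11/10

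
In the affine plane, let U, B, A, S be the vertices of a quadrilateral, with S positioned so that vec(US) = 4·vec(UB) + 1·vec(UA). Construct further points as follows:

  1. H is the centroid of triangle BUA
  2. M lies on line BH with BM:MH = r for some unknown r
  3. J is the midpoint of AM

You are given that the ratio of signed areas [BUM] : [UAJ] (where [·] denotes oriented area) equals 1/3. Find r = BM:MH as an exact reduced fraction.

Work in coordinates with U = (0, 0), B = (1, 0), A = (0, 1), S = (4, 1).
1. H is the centroid of triangle BUA ⇒ H = (1/3, 1/3)
2. With BM:MH = r, write λ = r/(r+1) so M = B + λ·(H−B); M is affine-linear in λ
3. J is the midpoint of AM ⇒ J is an affine combination of earlier points and hence also affine-linear in λ
Every point depending on M is an affine combination of M and λ-independent points, so each such coordinate is linear in λ; the λ² term in each signed area is a multiple of (H−B)×(H−B) = 0, so 2·[BUM] and 2·[UAJ] are each linear in λ. Evaluating at λ=0 and λ=1:
  2·[BUM] = -1/3·λ,   2·[UAJ] = 1/3·λ − 1/2
So [BUM]:[UAJ] = (-1/3·λ) / (1/3·λ − 1/2). Setting this equal to 1/3:
  -1/3·λ = 1/3·(1/3·λ − 1/2)  ⇒  λ = 3/8
Then r = λ/(1−λ) = (3/8)/(5/8) = 3/5. Check: with r = 3/5, M = (3/4, 1/8) and [BUM]:[UAJ] = 1/3 as required.

r = 3/5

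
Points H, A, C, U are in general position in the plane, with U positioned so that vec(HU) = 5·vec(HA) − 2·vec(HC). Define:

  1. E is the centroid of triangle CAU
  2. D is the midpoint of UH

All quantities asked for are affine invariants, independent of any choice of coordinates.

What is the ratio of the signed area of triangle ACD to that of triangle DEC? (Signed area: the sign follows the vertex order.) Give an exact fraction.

Set H = (0, 0), A = (1, 0), C = (0, 1), U = (5, -2); any affine frame gives the same invariant.
1. E is the centroid of triangle CAU ⇒ E = (2, -1/3)
2. D is the midpoint of UH ⇒ D = (5/2, -1)
2·[ACD] = -1/2, 2·[DEC] = 2/3
[ACD]:[DEC] = -1/2:2/3 = -3/4

[ACD]:[DEC] = -3/4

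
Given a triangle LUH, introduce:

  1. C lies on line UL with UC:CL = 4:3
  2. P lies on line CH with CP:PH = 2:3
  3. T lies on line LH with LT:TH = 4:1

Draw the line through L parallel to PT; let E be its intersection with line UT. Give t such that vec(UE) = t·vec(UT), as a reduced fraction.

Choose coordinates L = (0, 0), U = (1, 0), H = (0, 1).
1. C lies on line UL with UC:CL = 4:3 ⇒ C = (3/7, 0)
2. P lies on line CH with CP:PH = 2:3 ⇒ P = (9/35, 2/5)
3. T lies on line LH with LT:TH = 4:1 ⇒ T = (0, 4/5)
through L parallel to PT: direction (-9/35, 2/5); meets UT at E = (-18/17, 28/17)
E = U + t·(T−U) with t = 35/17

t = 35/17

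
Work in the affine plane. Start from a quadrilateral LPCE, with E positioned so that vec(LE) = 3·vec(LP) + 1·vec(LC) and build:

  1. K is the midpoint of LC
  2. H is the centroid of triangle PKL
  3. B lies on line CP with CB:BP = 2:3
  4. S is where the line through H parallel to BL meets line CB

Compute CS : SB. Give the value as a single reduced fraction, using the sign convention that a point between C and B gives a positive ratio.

CS:SB = -4

Set L = (0, 0), P = (1, 0), C = (0, 1), E = (3, 1); any affine frame gives the same invariant.
1. K is the midpoint of LC ⇒ K = (0, 1/2)
2. H is the centroid of triangle PKL ⇒ H = (1/3, 1/6)
3. B lies on line CP with CB:BP = 2:3 ⇒ B = (2/5, 3/5)
4. S is where the line through H parallel to BL meets line CB ⇒ S = (8/15, 7/15)
S = C + t·(B−C) with t = 4/3, so CS:SB = t:(1−t) = 4/3:-1/3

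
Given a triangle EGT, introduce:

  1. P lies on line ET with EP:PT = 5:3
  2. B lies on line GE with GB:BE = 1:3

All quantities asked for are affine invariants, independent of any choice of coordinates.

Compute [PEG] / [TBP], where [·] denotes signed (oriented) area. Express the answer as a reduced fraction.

[PEG]:[TBP] = -20/9

Choose coordinates E = (0, 0), G = (1, 0), T = (0, 1).
1. P lies on line ET with EP:PT = 5:3 ⇒ P = (0, 5/8)
2. B lies on line GE with GB:BE = 1:3 ⇒ B = (3/4, 0)
2·[PEG] = 5/8, 2·[TBP] = -9/32
[PEG]:[TBP] = 5/8:-9/32 = -20/9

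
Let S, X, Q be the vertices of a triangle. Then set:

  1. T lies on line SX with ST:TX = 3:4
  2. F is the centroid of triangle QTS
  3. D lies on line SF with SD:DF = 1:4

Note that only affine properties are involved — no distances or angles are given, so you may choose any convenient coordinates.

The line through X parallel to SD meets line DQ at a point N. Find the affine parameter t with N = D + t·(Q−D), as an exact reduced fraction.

t = -7/3

Assign S = (0, 0), X = (1, 0), Q = (0, 1) — the answer is frame-independent, so this choice is without loss of generality.
1. T lies on line SX with ST:TX = 3:4 ⇒ T = (3/7, 0)
2. F is the centroid of triangle QTS ⇒ F = (1/7, 1/3)
3. D lies on line SF with SD:DF = 1:4 ⇒ D = (1/35, 1/15)
through X parallel to SD: direction (1/35, 1/15); meets DQ at N = (2/21, -19/9)
N = D + t·(Q−D) with t = -7/3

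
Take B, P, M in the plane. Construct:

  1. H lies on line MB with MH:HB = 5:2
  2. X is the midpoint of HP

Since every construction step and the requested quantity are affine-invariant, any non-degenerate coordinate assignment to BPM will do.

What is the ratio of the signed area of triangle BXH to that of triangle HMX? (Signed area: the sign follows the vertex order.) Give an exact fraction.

[BXH]:[HMX] = -2/5

Work in coordinates with B = (0, 0), P = (1, 0), M = (0, 1).
1. H lies on line MB with MH:HB = 5:2 ⇒ H = (0, 2/7)
2. X is the midpoint of HP ⇒ X = (1/2, 1/7)
2·[BXH] = 1/7, 2·[HMX] = -5/14
[BXH]:[HMX] = 1/7:-5/14 = -2/5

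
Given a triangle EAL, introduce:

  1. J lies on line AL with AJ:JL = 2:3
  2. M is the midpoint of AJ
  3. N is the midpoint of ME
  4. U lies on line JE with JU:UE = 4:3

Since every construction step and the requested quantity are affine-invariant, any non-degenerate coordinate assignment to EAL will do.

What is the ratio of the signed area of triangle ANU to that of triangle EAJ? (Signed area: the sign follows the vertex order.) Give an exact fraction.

[ANU]:[EAJ] = -1/14

Set E = (0, 0), A = (1, 0), L = (0, 1); any affine frame gives the same invariant.
1. J lies on line AL with AJ:JL = 2:3 ⇒ J = (3/5, 2/5)
2. M is the midpoint of AJ ⇒ M = (4/5, 1/5)
3. N is the midpoint of ME ⇒ N = (2/5, 1/10)
4. U lies on line JE with JU:UE = 4:3 ⇒ U = (9/35, 6/35)
2·[ANU] = -1/35, 2·[EAJ] = 2/5
[ANU]:[EAJ] = -1/35:2/5 = -1/14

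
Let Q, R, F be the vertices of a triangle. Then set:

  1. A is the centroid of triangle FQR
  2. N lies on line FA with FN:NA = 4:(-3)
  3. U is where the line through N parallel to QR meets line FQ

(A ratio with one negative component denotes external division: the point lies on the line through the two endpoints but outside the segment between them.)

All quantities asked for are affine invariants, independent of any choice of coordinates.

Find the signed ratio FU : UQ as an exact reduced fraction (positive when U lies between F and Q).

Work in coordinates with Q = (0, 0), R = (1, 0), F = (0, 1).
1. A is the centroid of triangle FQR ⇒ A = (1/3, 1/3)
2. N lies on line FA with FN:NA = 4:(-3) ⇒ N = (4/3, -5/3)
3. U is where the line through N parallel to QR meets line FQ ⇒ U = (0, -5/3)
U = F + t·(Q−F) with t = 8/3, so FU:UQ = t:(1−t) = 8/3:-5/3

FU:UQ = -8/5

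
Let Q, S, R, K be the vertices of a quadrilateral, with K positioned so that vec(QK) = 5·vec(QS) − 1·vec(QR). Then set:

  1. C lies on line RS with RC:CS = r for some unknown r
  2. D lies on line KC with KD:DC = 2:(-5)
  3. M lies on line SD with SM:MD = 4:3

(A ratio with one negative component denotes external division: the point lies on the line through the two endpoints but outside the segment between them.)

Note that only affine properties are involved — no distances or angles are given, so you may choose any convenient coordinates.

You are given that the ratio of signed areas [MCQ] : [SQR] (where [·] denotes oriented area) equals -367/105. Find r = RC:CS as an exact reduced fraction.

Set Q = (0, 0), S = (1, 0), R = (0, 1), K = (5, -1); any affine frame gives the same invariant.
1. With RC:CS = r, write λ = r/(r+1) so C = R + λ·(S−R); C is affine-linear in λ
2. D lies on line KC with KD:DC = 2:(-5) ⇒ D is an affine combination of earlier points and hence also affine-linear in λ
3. M lies on line SD with SM:MD = 4:3 ⇒ M is an affine combination of earlier points and hence also affine-linear in λ
Every point depending on C is an affine combination of C and λ-independent points, so each such coordinate is linear in λ; the λ² term in each signed area is a multiple of (S−R)×(S−R) = 0, so 2·[MCQ] and 2·[SQR] are each linear in λ. Evaluating at λ=0 and λ=1:
  2·[MCQ] = -89/21·λ + 109/21,   2·[SQR] = -1
So [MCQ]:[SQR] = (-89/21·λ + 109/21) / (-1). Setting this equal to -367/105:
  -89/21·λ + 109/21 = -367/105·(-1)  ⇒  λ = 2/5
Then r = λ/(1−λ) = (2/5)/(3/5) = 2/3. Check: with r = 2/3, C = (2/5, 3/5) and [MCQ]:[SQR] = -367/105 as required.

r = 2/3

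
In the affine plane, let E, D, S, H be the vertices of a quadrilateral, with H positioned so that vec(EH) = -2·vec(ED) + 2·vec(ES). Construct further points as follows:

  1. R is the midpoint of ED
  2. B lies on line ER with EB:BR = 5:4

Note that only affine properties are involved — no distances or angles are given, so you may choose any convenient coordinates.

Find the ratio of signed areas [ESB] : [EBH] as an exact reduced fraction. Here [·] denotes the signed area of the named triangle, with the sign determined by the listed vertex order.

Set E = (0, 0), D = (1, 0), S = (0, 1), H = (-2, 2); any affine frame gives the same invariant.
1. R is the midpoint of ED ⇒ R = (1/2, 0)
2. B lies on line ER with EB:BR = 5:4 ⇒ B = (5/18, 0)
2·[ESB] = -5/18, 2·[EBH] = 5/9
[ESB]:[EBH] = -5/18:5/9 = -1/2

[ESB]:[EBH] = -1/2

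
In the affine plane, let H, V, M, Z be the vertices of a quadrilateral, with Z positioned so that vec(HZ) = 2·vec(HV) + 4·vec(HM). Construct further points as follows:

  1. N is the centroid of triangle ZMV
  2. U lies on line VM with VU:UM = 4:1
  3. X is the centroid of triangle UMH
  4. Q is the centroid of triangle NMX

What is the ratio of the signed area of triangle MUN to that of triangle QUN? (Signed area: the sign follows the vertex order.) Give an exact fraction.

[MUN]:[QUN] = 45/13

Choose coordinates H = (0, 0), V = (1, 0), M = (0, 1), Z = (2, 4).
1. N is the centroid of triangle ZMV ⇒ N = (1, 5/3)
2. U lies on line VM with VU:UM = 4:1 ⇒ U = (1/5, 4/5)
3. X is the centroid of triangle UMH ⇒ X = (1/15, 3/5)
4. Q is the centroid of triangle NMX ⇒ Q = (16/45, 49/45)
2·[MUN] = 1/3, 2·[QUN] = 13/135
[MUN]:[QUN] = 1/3:13/135 = 45/13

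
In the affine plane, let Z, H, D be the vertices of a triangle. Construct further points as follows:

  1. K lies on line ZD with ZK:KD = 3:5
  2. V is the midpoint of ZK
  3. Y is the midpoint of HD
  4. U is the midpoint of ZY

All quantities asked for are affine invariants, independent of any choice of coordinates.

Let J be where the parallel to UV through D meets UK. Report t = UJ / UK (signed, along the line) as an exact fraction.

t = 13/3

Choose coordinates Z = (0, 0), H = (1, 0), D = (0, 1).
1. K lies on line ZD with ZK:KD = 3:5 ⇒ K = (0, 3/8)
2. V is the midpoint of ZK ⇒ V = (0, 3/16)
3. Y is the midpoint of HD ⇒ Y = (1/2, 1/2)
4. U is the midpoint of ZY ⇒ U = (1/4, 1/4)
through D parallel to UV: direction (-1/4, -1/16); meets UK at J = (-5/6, 19/24)
J = U + t·(K−U) with t = 13/3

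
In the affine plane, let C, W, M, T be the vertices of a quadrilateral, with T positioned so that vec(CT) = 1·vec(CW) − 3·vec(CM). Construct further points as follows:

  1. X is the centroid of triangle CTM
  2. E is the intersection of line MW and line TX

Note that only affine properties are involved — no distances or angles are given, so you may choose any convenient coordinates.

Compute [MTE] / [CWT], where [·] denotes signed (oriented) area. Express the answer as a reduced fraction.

Work in coordinates with C = (0, 0), W = (1, 0), M = (0, 1), T = (1, -3).
1. X is the centroid of triangle CTM ⇒ X = (1/3, -2/3)
2. E is the intersection of line MW and line TX ⇒ E = (-1/5, 6/5)
2·[MTE] = -3/5, 2·[CWT] = -3
[MTE]:[CWT] = -3/5:-3 = 1/5

[MTE]:[CWT] = 1/5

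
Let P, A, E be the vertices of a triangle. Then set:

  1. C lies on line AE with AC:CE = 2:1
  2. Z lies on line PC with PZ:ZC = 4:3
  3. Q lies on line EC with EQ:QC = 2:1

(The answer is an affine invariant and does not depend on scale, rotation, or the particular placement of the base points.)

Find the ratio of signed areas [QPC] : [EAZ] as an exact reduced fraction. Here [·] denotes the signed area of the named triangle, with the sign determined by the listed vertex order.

[QPC]:[EAZ] = -7/27

Assign P = (0, 0), A = (1, 0), E = (0, 1) — the answer is frame-independent, so this choice is without loss of generality.
1. C lies on line AE with AC:CE = 2:1 ⇒ C = (1/3, 2/3)
2. Z lies on line PC with PZ:ZC = 4:3 ⇒ Z = (4/21, 8/21)
3. Q lies on line EC with EQ:QC = 2:1 ⇒ Q = (2/9, 7/9)
2·[QPC] = 1/9, 2·[EAZ] = -3/7
[QPC]:[EAZ] = 1/9:-3/7 = -7/27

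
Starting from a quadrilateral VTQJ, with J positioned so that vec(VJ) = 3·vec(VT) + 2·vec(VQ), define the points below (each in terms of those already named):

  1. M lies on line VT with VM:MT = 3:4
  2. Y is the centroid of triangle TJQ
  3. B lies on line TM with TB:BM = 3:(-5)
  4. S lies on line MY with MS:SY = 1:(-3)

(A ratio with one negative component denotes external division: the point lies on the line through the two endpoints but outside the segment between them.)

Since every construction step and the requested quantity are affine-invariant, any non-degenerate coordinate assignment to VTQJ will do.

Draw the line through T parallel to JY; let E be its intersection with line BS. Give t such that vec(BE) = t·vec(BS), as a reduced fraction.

Set V = (0, 0), T = (1, 0), Q = (0, 1), J = (3, 2); any affine frame gives the same invariant.
1. M lies on line VT with VM:MT = 3:4 ⇒ M = (3/7, 0)
2. Y is the centroid of triangle TJQ ⇒ Y = (4/3, 1)
3. B lies on line TM with TB:BM = 3:(-5) ⇒ B = (13/7, 0)
4. S lies on line MY with MS:SY = 1:(-3) ⇒ S = (-1/42, -1/2)
through T parallel to JY: direction (-5/3, -1); meets BS at E = (7/22, -9/22)
E = B + t·(S−B) with t = 9/11

t = 9/11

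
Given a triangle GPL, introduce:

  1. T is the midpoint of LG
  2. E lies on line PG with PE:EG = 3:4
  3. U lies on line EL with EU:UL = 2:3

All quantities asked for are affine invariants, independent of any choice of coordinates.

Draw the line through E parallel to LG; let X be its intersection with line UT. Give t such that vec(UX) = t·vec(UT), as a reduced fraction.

Choose coordinates G = (0, 0), P = (1, 0), L = (0, 1).
1. T is the midpoint of LG ⇒ T = (0, 1/2)
2. E lies on line PG with PE:EG = 3:4 ⇒ E = (4/7, 0)
3. U lies on line EL with EU:UL = 2:3 ⇒ U = (12/35, 2/5)
through E parallel to LG: direction (0, -1); meets UT at X = (4/7, 1/3)
X = U + t·(T−U) with t = -2/3

t = -2/3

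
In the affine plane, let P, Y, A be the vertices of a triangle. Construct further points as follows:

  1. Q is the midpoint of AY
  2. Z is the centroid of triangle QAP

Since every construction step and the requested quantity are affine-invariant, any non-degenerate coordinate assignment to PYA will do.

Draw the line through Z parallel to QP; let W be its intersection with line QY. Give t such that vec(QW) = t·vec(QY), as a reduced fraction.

Choose coordinates P = (0, 0), Y = (1, 0), A = (0, 1).
1. Q is the midpoint of AY ⇒ Q = (1/2, 1/2)
2. Z is the centroid of triangle QAP ⇒ Z = (1/6, 1/2)
through Z parallel to QP: direction (-1/2, -1/2); meets QY at W = (1/3, 2/3)
W = Q + t·(Y−Q) with t = -1/3

t = -1/3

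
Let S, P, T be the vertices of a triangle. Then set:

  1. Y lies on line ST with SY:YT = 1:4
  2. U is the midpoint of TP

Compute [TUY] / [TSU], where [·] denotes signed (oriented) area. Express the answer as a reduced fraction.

Work in coordinates with S = (0, 0), P = (1, 0), T = (0, 1).
1. Y lies on line ST with SY:YT = 1:4 ⇒ Y = (0, 1/5)
2. U is the midpoint of TP ⇒ U = (1/2, 1/2)
2·[TUY] = -2/5, 2·[TSU] = 1/2
[TUY]:[TSU] = -2/5:1/2 = -4/5

[TUY]:[TSU] = -4/5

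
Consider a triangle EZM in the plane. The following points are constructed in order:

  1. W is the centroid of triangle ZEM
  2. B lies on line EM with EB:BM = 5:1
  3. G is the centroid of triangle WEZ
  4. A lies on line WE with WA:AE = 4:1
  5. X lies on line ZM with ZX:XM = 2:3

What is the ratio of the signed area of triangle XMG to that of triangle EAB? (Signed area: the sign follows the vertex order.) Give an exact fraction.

[XMG]:[EAB] = 24/5

Set E = (0, 0), Z = (1, 0), M = (0, 1); any affine frame gives the same invariant.
1. W is the centroid of triangle ZEM ⇒ W = (1/3, 1/3)
2. B lies on line EM with EB:BM = 5:1 ⇒ B = (0, 5/6)
3. G is the centroid of triangle WEZ ⇒ G = (4/9, 1/9)
4. A lies on line WE with WA:AE = 4:1 ⇒ A = (1/15, 1/15)
5. X lies on line ZM with ZX:XM = 2:3 ⇒ X = (3/5, 2/5)
2·[XMG] = 4/15, 2·[EAB] = 1/18
[XMG]:[EAB] = 4/15:1/18 = 24/5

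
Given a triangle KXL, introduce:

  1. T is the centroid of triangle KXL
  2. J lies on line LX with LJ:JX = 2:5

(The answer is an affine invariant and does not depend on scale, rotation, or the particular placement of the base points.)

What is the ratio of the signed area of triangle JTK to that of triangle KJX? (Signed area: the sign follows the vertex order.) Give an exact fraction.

Assign K = (0, 0), X = (1, 0), L = (0, 1) — the answer is frame-independent, so this choice is without loss of generality.
1. T is the centroid of triangle KXL ⇒ T = (1/3, 1/3)
2. J lies on line LX with LJ:JX = 2:5 ⇒ J = (2/7, 5/7)
2·[JTK] = -1/7, 2·[KJX] = -5/7
[JTK]:[KJX] = -1/7:-5/7 = 1/5

[JTK]:[KJX] = 1/5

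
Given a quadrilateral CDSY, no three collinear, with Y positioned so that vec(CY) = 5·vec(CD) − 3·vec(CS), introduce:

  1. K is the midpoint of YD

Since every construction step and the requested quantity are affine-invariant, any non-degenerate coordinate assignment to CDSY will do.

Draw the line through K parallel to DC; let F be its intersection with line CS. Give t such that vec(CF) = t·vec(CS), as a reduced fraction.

t = -3/2

Set C = (0, 0), D = (1, 0), S = (0, 1), Y = (5, -3); any affine frame gives the same invariant.
1. K is the midpoint of YD ⇒ K = (3, -3/2)
through K parallel to DC: direction (-1, 0); meets CS at F = (0, -3/2)
F = C + t·(S−C) with t = -3/2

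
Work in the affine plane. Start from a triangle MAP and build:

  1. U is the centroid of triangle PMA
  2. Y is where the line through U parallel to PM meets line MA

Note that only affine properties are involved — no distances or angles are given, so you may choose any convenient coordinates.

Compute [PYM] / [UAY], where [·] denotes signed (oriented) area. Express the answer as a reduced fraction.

Choose coordinates M = (0, 0), A = (1, 0), P = (0, 1).
1. U is the centroid of triangle PMA ⇒ U = (1/3, 1/3)
2. Y is where the line through U parallel to PM meets line MA ⇒ Y = (1/3, 0)
2·[PYM] = -1/3, 2·[UAY] = -2/9
[PYM]:[UAY] = -1/3:-2/9 = 3/2

[PYM]:[UAY] = 3/2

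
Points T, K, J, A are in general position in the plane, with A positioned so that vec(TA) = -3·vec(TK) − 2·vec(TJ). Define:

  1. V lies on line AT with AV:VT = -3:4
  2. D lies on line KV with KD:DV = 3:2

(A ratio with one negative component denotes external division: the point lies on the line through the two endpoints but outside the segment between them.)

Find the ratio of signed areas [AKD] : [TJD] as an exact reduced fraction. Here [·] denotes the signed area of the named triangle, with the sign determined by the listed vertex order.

Work in coordinates with T = (0, 0), K = (1, 0), J = (0, 1), A = (-3, -2).
1. V lies on line AT with AV:VT = -3:4 ⇒ V = (-12, -8)
2. D lies on line KV with KD:DV = 3:2 ⇒ D = (-34/5, -24/5)
2·[AKD] = -18/5, 2·[TJD] = 34/5
[AKD]:[TJD] = -18/5:34/5 = -9/17

[AKD]:[TJD] = -9/17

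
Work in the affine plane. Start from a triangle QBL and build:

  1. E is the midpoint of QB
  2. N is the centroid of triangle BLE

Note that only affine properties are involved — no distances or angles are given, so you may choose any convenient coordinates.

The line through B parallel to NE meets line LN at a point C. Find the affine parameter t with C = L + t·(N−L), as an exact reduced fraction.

t = 2

Choose coordinates Q = (0, 0), B = (1, 0), L = (0, 1).
1. E is the midpoint of QB ⇒ E = (1/2, 0)
2. N is the centroid of triangle BLE ⇒ N = (1/2, 1/3)
through B parallel to NE: direction (0, -1/3); meets LN at C = (1, -1/3)
C = L + t·(N−L) with t = 2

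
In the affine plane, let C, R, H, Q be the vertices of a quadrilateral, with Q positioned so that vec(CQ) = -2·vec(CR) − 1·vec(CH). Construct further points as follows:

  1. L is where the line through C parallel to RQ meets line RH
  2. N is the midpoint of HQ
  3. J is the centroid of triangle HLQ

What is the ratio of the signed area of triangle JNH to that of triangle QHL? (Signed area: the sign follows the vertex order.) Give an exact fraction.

Choose coordinates C = (0, 0), R = (1, 0), H = (0, 1), Q = (-2, -1).
1. L is where the line through C parallel to RQ meets line RH ⇒ L = (3/4, 1/4)
2. N is the midpoint of HQ ⇒ N = (-1, 0)
3. J is the centroid of triangle HLQ ⇒ J = (-5/12, 1/12)
2·[JNH] = -1/2, 2·[QHL] = -3
[JNH]:[QHL] = -1/2:-3 = 1/6

[JNH]:[QHL] = 1/6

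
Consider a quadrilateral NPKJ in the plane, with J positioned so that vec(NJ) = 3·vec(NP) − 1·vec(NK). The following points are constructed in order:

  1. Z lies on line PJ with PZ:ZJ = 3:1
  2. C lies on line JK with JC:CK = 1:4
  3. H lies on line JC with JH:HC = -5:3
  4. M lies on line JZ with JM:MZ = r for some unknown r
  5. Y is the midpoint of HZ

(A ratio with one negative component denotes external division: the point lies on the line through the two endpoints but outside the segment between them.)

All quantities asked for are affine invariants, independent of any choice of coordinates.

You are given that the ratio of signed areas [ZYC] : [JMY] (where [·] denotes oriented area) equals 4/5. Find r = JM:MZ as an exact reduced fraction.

r = 3

Work in coordinates with N = (0, 0), P = (1, 0), K = (0, 1), J = (3, -1).
1. Z lies on line PJ with PZ:ZJ = 3:1 ⇒ Z = (5/2, -3/4)
2. C lies on line JK with JC:CK = 1:4 ⇒ C = (12/5, -3/5)
3. H lies on line JC with JH:HC = -5:3 ⇒ H = (3/2, 0)
4. With JM:MZ = r, write λ = r/(r+1) so M = J + λ·(Z−J); M is affine-linear in λ
5. Y is the midpoint of HZ ⇒ Y = (2, -3/8)
Every point depending on M is an affine combination of M and λ-independent points, so each such coordinate is linear in λ; the λ² term in each signed area is a multiple of (Z−J)×(Z−J) = 0, so 2·[ZYC] and 2·[JMY] are each linear in λ. Evaluating at λ=0 and λ=1:
  2·[ZYC] = -3/80,   2·[JMY] = -1/16·λ
So [ZYC]:[JMY] = (-3/80) / (-1/16·λ). Setting this equal to 4/5:
  -3/80 = 4/5·(-1/16·λ)  ⇒  λ = 3/4
Then r = λ/(1−λ) = (3/4)/(1/4) = 3. Check: with r = 3, M = (21/8, -13/16) and [ZYC]:[JMY] = 4/5 as required.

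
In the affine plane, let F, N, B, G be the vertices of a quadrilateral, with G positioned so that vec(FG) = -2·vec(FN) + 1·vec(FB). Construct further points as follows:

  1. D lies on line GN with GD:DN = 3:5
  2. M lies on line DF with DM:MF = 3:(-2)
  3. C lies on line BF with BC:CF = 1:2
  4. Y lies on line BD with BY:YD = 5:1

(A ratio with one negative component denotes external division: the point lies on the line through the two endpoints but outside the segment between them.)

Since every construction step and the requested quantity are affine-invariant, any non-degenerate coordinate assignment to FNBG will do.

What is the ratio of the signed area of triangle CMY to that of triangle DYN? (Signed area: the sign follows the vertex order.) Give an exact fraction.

[CMY]:[DYN] = 98/15

Set F = (0, 0), N = (1, 0), B = (0, 1), G = (-2, 1); any affine frame gives the same invariant.
1. D lies on line GN with GD:DN = 3:5 ⇒ D = (-7/8, 5/8)
2. M lies on line DF with DM:MF = 3:(-2) ⇒ M = (7/4, -5/4)
3. C lies on line BF with BC:CF = 1:2 ⇒ C = (0, 2/3)
4. Y lies on line BD with BY:YD = 5:1 ⇒ Y = (-35/48, 11/16)
2·[CMY] = -49/36, 2·[DYN] = -5/24
[CMY]:[DYN] = -49/36:-5/24 = 98/15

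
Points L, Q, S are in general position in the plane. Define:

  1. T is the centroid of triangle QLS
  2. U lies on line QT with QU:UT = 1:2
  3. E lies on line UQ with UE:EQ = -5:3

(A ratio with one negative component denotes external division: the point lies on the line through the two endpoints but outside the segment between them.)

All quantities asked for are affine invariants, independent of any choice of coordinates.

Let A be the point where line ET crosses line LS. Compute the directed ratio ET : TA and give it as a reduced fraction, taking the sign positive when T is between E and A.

ET:TA = 3

Assign L = (0, 0), Q = (1, 0), S = (0, 1) — the answer is frame-independent, so this choice is without loss of generality.
1. T is the centroid of triangle QLS ⇒ T = (1/3, 1/3)
2. U lies on line QT with QU:UT = 1:2 ⇒ U = (7/9, 1/9)
3. E lies on line UQ with UE:EQ = -5:3 ⇒ E = (4/3, -1/6)
line ET meets LS at A = (0, 1/2)
T = E + t·(A−E) with t = 3/4, so ET:TA = 3/4:1/4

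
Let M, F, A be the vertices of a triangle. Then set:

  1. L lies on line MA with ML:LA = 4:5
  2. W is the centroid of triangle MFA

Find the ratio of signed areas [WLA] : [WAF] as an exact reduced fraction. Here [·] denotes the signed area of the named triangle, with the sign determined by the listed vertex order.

[WLA]:[WAF] = 5/9

Work in coordinates with M = (0, 0), F = (1, 0), A = (0, 1).
1. L lies on line MA with ML:LA = 4:5 ⇒ L = (0, 4/9)
2. W is the centroid of triangle MFA ⇒ W = (1/3, 1/3)
2·[WLA] = -5/27, 2·[WAF] = -1/3
[WLA]:[WAF] = -5/27:-1/3 = 5/9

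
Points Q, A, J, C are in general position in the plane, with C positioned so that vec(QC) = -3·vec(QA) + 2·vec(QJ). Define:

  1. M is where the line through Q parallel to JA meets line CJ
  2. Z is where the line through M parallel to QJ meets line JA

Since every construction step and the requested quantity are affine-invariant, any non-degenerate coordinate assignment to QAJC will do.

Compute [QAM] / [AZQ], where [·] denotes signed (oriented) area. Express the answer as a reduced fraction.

[QAM]:[AZQ] = 3/5

Work in coordinates with Q = (0, 0), A = (1, 0), J = (0, 1), C = (-3, 2).
1. M is where the line through Q parallel to JA meets line CJ ⇒ M = (-3/2, 3/2)
2. Z is where the line through M parallel to QJ meets line JA ⇒ Z = (-3/2, 5/2)
2·[QAM] = 3/2, 2·[AZQ] = 5/2
[QAM]:[AZQ] = 3/2:5/2 = 3/5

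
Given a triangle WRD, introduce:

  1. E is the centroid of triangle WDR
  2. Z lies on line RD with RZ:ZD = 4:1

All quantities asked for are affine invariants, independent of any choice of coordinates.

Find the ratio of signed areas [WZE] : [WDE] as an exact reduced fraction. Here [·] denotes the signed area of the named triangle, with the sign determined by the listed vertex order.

Assign W = (0, 0), R = (1, 0), D = (0, 1) — the answer is frame-independent, so this choice is without loss of generality.
1. E is the centroid of triangle WDR ⇒ E = (1/3, 1/3)
2. Z lies on line RD with RZ:ZD = 4:1 ⇒ Z = (1/5, 4/5)
2·[WZE] = -1/5, 2·[WDE] = -1/3
[WZE]:[WDE] = -1/5:-1/3 = 3/5

[WZE]:[WDE] = 3/5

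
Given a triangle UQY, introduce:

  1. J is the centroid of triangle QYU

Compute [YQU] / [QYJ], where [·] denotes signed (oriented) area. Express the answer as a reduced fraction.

[YQU]:[QYJ] = -3

Assign U = (0, 0), Q = (1, 0), Y = (0, 1) — the answer is frame-independent, so this choice is without loss of generality.
1. J is the centroid of triangle QYU ⇒ J = (1/3, 1/3)
2·[YQU] = -1, 2·[QYJ] = 1/3
[YQU]:[QYJ] = -1:1/3 = -3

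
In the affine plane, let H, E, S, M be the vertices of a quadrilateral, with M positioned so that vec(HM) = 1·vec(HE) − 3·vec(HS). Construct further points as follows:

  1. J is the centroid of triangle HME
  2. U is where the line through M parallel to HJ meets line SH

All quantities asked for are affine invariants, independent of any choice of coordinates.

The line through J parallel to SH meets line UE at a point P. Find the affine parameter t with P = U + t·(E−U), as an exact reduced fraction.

t = 2/3

Choose coordinates H = (0, 0), E = (1, 0), S = (0, 1), M = (1, -3).
1. J is the centroid of triangle HME ⇒ J = (2/3, -1)
2. U is where the line through M parallel to HJ meets line SH ⇒ U = (0, -3/2)
through J parallel to SH: direction (0, -1); meets UE at P = (2/3, -1/2)
P = U + t·(E−U) with t = 2/3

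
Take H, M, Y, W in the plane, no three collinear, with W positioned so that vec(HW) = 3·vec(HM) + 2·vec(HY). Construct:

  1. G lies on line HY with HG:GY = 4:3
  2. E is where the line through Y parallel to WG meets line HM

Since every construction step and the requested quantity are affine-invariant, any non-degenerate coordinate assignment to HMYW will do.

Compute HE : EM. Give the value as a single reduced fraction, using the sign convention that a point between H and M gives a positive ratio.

Assign H = (0, 0), M = (1, 0), Y = (0, 1), W = (3, 2) — the answer is frame-independent, so this choice is without loss of generality.
1. G lies on line HY with HG:GY = 4:3 ⇒ G = (0, 4/7)
2. E is where the line through Y parallel to WG meets line HM ⇒ E = (-21/10, 0)
E = H + t·(M−H) with t = -21/10, so HE:EM = t:(1−t) = -21/10:31/10

HE:EM = -21/31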